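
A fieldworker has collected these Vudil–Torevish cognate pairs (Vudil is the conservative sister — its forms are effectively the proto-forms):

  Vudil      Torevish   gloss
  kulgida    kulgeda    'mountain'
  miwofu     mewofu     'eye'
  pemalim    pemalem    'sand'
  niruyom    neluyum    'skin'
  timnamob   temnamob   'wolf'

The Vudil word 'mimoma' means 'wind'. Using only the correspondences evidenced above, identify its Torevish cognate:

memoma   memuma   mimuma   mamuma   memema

pemalim ~ pemalem, timnamob ~ temnamob — Vudil i corresponds to Torevish e after a consonant, before a nasal.
niruyom ~ neluyum — Vudil o corresponds to Torevish u after a consonant, before a nasal.
Applying these to Vudil 'mimoma':
  mimoma → memoma   (i→e after a consonant, before a nasal)
  memoma → memuma   (o→u after a consonant, before a nasal)
So the Torevish cognate is 'memuma'.

memuma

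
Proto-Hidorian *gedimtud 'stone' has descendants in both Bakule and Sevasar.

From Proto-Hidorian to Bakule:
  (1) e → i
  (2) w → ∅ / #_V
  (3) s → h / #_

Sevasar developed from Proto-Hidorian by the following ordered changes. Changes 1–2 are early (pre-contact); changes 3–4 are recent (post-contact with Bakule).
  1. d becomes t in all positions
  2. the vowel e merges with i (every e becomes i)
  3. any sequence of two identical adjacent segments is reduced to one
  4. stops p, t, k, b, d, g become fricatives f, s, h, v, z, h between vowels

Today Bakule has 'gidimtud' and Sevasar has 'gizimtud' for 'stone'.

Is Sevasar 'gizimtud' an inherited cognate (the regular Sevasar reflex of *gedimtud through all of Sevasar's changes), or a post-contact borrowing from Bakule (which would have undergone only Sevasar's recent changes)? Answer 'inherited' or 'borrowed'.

borrowed

If inherited, *gedimtud would pass through all of Sevasar's changes:
Sevasar: *gedimtud > getimtut > gitimtut > gisimtut  (by unconditioned shift, vowel merger, intervocalic lenition)
If borrowed from Bakule 'gidimtud' after the early changes, it would undergo only the recent ones:
  rule 3 (degemination): no change (gidimtud)
  rule 4 (intervocalic lenition): gidimtud → gizimtud
  ⇒ as a loan: gizimtud
Sevasar 'gizimtud' matches the loan outcome 'gizimtud', not the inherited 'gisimtut' — it skipped the early Sevasar changes, so it was borrowed from Bakule.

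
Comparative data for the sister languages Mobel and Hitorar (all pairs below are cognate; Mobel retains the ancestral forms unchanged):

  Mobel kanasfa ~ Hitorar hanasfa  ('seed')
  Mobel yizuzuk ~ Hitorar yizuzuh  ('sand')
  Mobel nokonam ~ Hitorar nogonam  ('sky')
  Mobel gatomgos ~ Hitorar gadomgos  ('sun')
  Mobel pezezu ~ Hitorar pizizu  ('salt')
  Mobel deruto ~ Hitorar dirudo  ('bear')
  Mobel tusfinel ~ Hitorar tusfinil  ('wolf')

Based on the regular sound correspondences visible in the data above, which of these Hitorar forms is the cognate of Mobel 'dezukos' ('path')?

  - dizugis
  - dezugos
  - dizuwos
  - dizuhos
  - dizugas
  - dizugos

dizugos

pezezu ~ pizizu, tusfinel ~ tusfinil — Mobel e corresponds to Hitorar i after a consonant, before a consonant other than r, m, n, p, b, f, v.
nokonam ~ nogonam — Mobel k corresponds to Hitorar g between vowels (before a back vowel).
Applying these to Mobel 'dezukos':
  dezukos → dizukos   (e→i after a consonant, before a consonant other than r, m, n, p, b, f, v)
  dizukos → dizugos   (k→g between vowels (before a back vowel))
So the Hitorar cognate is 'dizugos'.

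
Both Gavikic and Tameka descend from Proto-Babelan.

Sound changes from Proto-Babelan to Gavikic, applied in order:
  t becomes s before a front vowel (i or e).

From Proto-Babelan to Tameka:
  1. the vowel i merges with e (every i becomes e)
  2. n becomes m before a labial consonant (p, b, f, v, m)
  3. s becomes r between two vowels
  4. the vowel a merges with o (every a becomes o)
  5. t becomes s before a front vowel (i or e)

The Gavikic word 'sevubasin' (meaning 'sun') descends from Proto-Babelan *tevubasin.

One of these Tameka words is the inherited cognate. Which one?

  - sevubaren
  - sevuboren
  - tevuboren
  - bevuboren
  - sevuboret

sevuboren

Tameka: *tevubasin
  tevubasin → tevubasen   [vowel merger]
  tevubasen (rule 2 does not apply)
  tevubasen → tevubaren   [rhotacism]
  tevubaren → tevuboren   [vowel merger]
  tevuboren → sevuboren   [palatalisation]
  giving Tameka sevuboren.
Among the options, 'sevuboren' alone shows every Tameka change applied in order.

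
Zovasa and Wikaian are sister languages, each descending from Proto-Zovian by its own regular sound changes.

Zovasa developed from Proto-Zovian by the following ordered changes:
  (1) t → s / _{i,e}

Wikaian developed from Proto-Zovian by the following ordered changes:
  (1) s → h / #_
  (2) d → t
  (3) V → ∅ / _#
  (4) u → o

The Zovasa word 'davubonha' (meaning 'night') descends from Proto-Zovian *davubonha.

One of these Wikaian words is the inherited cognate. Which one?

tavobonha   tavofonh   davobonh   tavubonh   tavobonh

Wikaian: start from *davubonha.
  rule 1: no change — davubonha
  rule 2 (unconditioned shift): davubonha → tavubonha
  rule 3 (apocope): tavubonha → tavubonh
  rule 4 (vowel merger): tavubonh → tavobonh
  ⇒ Wikaian tavobonh
The other candidates each miss or misapply at least one Wikaian change.

tavobonh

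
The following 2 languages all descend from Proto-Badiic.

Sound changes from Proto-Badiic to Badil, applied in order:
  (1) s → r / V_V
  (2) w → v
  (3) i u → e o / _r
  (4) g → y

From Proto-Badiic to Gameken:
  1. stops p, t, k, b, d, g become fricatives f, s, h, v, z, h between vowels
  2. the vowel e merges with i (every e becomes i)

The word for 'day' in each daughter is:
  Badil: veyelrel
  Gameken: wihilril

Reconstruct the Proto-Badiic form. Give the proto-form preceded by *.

*wegelrel

Position 4: Badil has e, Gameken has i. Taking the neighbouring segments as reconstructed: Badil e can only go back to *e; Gameken i could go back to *e or *i — the one source consistent with every daughter is *e.
Position 3: Badil has y, Gameken has h. Taking the neighbouring segments as reconstructed: Badil y could go back to *g or *y; Gameken h could go back to *k or *g or *h — the one source consistent with every daughter is *g.
This points to *wegelrel. Verify forward in each daughter:
Badil: *wegelrel > vegelrel > veyelrel  (by unconditioned shift, unconditioned shift)
Gameken: *wegelrel > wehelrel > wihilril  (by intervocalic lenition, vowel merger)
Only *wegelrel yields all of Badil veyelrel, Gameken wihilril.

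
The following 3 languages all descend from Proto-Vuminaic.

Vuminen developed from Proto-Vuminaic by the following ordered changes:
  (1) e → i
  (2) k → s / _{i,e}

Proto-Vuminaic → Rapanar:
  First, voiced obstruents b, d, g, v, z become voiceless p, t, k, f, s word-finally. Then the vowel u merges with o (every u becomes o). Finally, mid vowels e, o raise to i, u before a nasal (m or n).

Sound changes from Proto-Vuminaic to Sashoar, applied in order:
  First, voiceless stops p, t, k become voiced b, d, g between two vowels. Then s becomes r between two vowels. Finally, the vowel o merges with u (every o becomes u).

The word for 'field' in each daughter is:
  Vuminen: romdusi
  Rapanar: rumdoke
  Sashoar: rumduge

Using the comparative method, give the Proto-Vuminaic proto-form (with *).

Position 7: Vuminen has i, Rapanar has e, Sashoar has e. Rapanar preserves e here (none of its changes turn any other segment into e), so the proto-segment is *e.
Position 6: Vuminen has s, Rapanar has k, Sashoar has g. Taking the neighbouring segments as reconstructed: Vuminen s could go back to *k or *s; Rapanar k can only go back to *k; Sashoar g could go back to *k or *g — the one source consistent with every daughter is *k.
Continuing position by position gives *romduke; check it forward:
Vuminen: *romduke > romduki > romdusi  (by vowel merger, palatalisation)
Rapanar: start from *romduke.
  rule 1: no change — romduke
  rule 2 (vowel merger): romduke → romdoke
  rule 3 (pre-nasal raising): romdoke → rumdoke
  ⇒ Rapanar rumdoke
Sashoar: *romduke
  romduke → romduge   [intervocalic voicing]
  romduge (rule 2 does not apply)
  romduge → rumduge   [vowel merger]
  giving Sashoar rumduge.
*romduke is the unique common source.

*romduke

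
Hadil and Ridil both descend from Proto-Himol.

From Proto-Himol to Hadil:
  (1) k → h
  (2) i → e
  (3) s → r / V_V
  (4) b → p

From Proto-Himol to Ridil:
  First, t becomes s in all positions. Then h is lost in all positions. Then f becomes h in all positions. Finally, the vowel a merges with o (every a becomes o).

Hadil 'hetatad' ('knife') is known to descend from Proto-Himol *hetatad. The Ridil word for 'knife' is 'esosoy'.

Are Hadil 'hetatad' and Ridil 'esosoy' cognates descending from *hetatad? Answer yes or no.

Derive the expected Ridil reflex of *hetatad:
Ridil: *hetatad > hesasad > esasad > esosod  (by unconditioned shift, h-loss, vowel merger)
The regular Ridil reflex would be 'esosod', but the attested form is 'esosoy'. The correspondence is irregular, so they are not cognates (the Ridil form has a different source).

no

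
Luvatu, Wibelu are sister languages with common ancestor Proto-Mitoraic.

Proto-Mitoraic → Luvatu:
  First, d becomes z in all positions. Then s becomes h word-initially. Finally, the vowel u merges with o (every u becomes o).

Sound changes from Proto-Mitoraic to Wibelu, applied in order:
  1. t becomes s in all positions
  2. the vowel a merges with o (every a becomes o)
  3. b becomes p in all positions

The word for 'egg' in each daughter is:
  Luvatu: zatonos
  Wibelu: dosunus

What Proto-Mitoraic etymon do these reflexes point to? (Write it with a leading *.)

*datunus

Position 2: Luvatu has a, Wibelu has o. Luvatu preserves a here (none of its changes turn any other segment into a), so the proto-segment is *a.
Position 6: Luvatu has o, Wibelu has u. Wibelu preserves u here (none of its changes turn any other segment into u), so the proto-segment is *u.
Continuing position by position gives *datunus; check it forward:
Luvatu: start from *datunus.
  rule 1 (unconditioned shift): datunus → zatunus
  rule 2: no change — zatunus
  rule 3 (vowel merger): zatunus → zatonos
  ⇒ Luvatu zatonos
Wibelu: *datunus
  datunus → dasunus   [unconditioned shift]
  dasunus → dosunus   [vowel merger]
  dosunus (rule 3 does not apply)
  giving Wibelu dosunus.
Only *datunus yields all of Luvatu zatonos, Wibelu dosunus.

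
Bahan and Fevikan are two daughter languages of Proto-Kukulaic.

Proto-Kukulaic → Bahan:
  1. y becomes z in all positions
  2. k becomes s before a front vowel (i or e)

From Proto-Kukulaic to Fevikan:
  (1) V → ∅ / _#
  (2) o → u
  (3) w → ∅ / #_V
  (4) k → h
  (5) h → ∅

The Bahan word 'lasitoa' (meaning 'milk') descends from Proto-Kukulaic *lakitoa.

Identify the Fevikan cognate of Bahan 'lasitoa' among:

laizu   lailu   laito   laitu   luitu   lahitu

Fevikan: *lakitoa
  lakitoa → lakito   [apocope]
  lakito → lakitu   [vowel merger]
  lakitu (rule 3 does not apply)
  lakitu → lahitu   [unconditioned shift]
  lahitu → laitu   [h-loss]
  giving Fevikan laitu.

laitu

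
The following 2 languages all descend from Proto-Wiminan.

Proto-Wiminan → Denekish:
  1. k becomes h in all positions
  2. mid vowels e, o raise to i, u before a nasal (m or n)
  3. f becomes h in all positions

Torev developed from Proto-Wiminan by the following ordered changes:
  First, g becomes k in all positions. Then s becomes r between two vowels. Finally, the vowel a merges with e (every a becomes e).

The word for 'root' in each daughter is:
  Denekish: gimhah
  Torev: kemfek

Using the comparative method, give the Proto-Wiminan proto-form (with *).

*gemfak

Position 2: Denekish has i, Torev has e. Taking the neighbouring segments as reconstructed: Denekish i could go back to *e or *i; Torev e could go back to *a or *e — the one source consistent with every daughter is *e.
Position 4: Denekish has h, Torev has f. Torev preserves f here (none of its changes turn any other segment into f), so the proto-segment is *f.
This points to *gemfak. Verify forward in each daughter:
Denekish: *gemfak
  gemfak → gemfah   [unconditioned shift]
  gemfah → gimfah   [pre-nasal raising]
  gimfah → gimhah   [unconditioned shift]
  giving Denekish gimhah.
Torev: start from *gemfak.
  rule 1 (unconditioned shift): gemfak → kemfak
  rule 2: no change — kemfak
  rule 3 (vowel merger): kemfak → kemfek
  ⇒ Torev kemfek
Only *gemfak yields all of Denekish gimhah, Torev kemfek.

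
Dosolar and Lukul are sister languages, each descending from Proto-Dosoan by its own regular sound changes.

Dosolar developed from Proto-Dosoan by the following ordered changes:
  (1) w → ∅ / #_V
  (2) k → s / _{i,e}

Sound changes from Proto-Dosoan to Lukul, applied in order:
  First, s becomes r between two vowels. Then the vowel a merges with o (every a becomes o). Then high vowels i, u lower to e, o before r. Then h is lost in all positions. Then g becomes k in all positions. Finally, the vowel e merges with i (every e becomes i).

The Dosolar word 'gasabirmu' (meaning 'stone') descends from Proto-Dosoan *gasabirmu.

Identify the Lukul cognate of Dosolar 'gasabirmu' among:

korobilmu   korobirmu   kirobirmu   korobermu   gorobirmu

korobirmu

Lukul: start from *gasabirmu.
  rule 1 (rhotacism): gasabirmu → garabirmu
  rule 2 (vowel merger): garabirmu → gorobirmu
  rule 3 (pre-rhotic lowering): gorobirmu → gorobermu
  rule 4: no change — gorobermu
  rule 5 (unconditioned shift): gorobermu → korobermu
  rule 6 (vowel merger): korobermu → korobirmu
  ⇒ Lukul korobirmu
Among the options, 'korobirmu' alone shows every Lukul change applied in order.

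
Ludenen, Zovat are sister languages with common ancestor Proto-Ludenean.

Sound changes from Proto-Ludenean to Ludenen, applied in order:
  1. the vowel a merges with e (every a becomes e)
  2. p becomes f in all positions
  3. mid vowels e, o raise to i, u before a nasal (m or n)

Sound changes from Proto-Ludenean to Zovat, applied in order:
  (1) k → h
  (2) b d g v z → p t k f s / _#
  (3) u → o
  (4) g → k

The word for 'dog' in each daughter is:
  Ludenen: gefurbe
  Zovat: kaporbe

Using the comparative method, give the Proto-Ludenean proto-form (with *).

*gapurbe

Position 3: Ludenen has f, Zovat has p. Taking the neighbouring segments as reconstructed: Ludenen f could go back to *p or *f; Zovat p can only go back to *p — the one source consistent with every daughter is *p.
Position 4: Ludenen has u, Zovat has o. Taking the neighbouring segments as reconstructed: Ludenen u can only go back to *u; Zovat o could go back to *o or *u — the one source consistent with every daughter is *u.
This points to *gapurbe. Verify forward in each daughter:
Ludenen: start from *gapurbe.
  rule 1 (vowel merger): gapurbe → gepurbe
  rule 2 (unconditioned shift): gepurbe → gefurbe
  rule 3: no change — gefurbe
  ⇒ Ludenen gefurbe
Zovat: start from *gapurbe.
  rule 1: no change — gapurbe
  rule 2: no change — gapurbe
  rule 3 (vowel merger): gapurbe → gaporbe
  rule 4 (unconditioned shift): gaporbe → kaporbe
  ⇒ Zovat kaporbe
Only *gapurbe yields all of Ludenen gefurbe, Zovat kaporbe.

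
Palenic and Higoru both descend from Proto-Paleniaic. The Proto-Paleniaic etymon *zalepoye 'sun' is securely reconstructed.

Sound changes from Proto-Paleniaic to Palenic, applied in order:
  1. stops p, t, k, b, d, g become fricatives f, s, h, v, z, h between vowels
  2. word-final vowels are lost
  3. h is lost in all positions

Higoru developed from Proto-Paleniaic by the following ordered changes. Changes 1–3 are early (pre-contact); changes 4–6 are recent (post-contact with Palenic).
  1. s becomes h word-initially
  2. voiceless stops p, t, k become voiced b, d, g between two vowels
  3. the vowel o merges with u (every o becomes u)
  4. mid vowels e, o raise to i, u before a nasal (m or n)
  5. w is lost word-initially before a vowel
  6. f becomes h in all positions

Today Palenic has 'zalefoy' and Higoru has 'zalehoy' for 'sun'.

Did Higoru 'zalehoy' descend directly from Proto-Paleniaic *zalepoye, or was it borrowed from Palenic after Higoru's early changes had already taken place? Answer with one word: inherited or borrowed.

borrowed

If inherited, *zalepoye would pass through all of Higoru's changes:
Higoru: *zalepoye
  zalepoye (rule 1 does not apply)
  zalepoye → zaleboye   [intervocalic voicing]
  zaleboye → zalebuye   [vowel merger]
  zalebuye (rule 4 does not apply)
  zalebuye (rule 5 does not apply)
  zalebuye (rule 6 does not apply)
  giving Higoru zalebuye.
If borrowed from Palenic 'zalefoy' after the early changes, it would undergo only the recent ones:
  rule 4 (pre-nasal raising): no change (zalefoy)
  rule 5 (glide loss): no change (zalefoy)
  rule 6 (unconditioned shift): zalefoy → zalehoy
  ⇒ as a loan: zalehoy
Higoru 'zalehoy' matches the loan outcome 'zalehoy', not the inherited 'zalebuye' — it skipped the early Higoru changes, so it was borrowed from Palenic.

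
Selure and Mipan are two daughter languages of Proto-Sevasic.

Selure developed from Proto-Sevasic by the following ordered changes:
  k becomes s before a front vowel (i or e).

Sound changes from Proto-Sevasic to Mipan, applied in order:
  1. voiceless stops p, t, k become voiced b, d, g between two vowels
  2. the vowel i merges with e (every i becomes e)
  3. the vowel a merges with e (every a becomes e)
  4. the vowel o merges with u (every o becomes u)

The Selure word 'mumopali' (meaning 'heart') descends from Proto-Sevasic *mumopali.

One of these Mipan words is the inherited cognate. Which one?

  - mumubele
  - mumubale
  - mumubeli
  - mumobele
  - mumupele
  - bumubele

Mipan: start from *mumopali.
  rule 1 (intervocalic voicing): mumopali → mumobali
  rule 2 (vowel merger): mumobali → mumobale
  rule 3 (vowel merger): mumobale → mumobele
  rule 4 (vowel merger): mumobele → mumubele
  ⇒ Mipan mumubele
Only 'mumubele' matches the regular Mipan development of *mumopali.

mumubele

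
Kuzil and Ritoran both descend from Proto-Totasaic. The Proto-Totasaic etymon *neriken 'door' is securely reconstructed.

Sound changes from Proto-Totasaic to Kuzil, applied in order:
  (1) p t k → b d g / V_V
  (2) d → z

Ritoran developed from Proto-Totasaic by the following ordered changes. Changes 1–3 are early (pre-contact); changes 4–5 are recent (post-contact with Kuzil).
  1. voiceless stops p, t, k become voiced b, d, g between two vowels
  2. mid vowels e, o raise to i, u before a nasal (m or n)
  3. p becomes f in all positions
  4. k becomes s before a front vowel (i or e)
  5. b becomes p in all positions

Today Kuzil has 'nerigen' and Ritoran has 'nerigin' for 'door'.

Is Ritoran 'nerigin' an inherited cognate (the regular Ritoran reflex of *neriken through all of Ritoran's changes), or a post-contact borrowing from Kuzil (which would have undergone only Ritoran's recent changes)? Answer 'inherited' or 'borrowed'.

If inherited, *neriken would pass through all of Ritoran's changes:
Ritoran: *neriken > nerigen > nerigin  (by intervocalic voicing, pre-nasal raising)
If borrowed from Kuzil 'nerigen' after the early changes, it would undergo only the recent ones:
  rule 4 (palatalisation): no change (nerigen)
  rule 5 (unconditioned shift): no change (nerigen)
  ⇒ as a loan: nerigen
Ritoran 'nerigin' matches the inherited outcome exactly, so it is an inherited cognate, not a loan.

inherited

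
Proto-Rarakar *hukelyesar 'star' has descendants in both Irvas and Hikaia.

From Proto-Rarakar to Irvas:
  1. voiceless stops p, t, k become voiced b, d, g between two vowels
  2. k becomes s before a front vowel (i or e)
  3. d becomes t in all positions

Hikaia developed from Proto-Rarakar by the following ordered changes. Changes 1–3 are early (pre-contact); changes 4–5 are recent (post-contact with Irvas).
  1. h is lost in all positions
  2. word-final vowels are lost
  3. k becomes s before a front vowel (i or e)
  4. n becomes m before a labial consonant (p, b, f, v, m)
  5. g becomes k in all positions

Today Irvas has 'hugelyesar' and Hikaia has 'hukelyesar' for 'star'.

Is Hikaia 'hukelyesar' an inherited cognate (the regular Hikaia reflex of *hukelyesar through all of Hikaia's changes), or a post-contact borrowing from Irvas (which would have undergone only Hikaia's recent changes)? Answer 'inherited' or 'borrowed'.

borrowed

If inherited, *hukelyesar would pass through all of Hikaia's changes:
Hikaia: start from *hukelyesar.
  rule 1 (h-loss): hukelyesar → ukelyesar
  rule 2: no change — ukelyesar
  rule 3 (palatalisation): ukelyesar → uselyesar
  rule 4: no change — uselyesar
  rule 5: no change — uselyesar
  ⇒ Hikaia uselyesar
If borrowed from Irvas 'hugelyesar' after the early changes, it would undergo only the recent ones:
  rule 4 (nasal place assimilation): no change (hugelyesar)
  rule 5 (unconditioned shift): hugelyesar → hukelyesar
  ⇒ as a loan: hukelyesar
Hikaia 'hukelyesar' matches the loan outcome 'hukelyesar', not the inherited 'uselyesar' — it skipped the early Hikaia changes, so it was borrowed from Irvas.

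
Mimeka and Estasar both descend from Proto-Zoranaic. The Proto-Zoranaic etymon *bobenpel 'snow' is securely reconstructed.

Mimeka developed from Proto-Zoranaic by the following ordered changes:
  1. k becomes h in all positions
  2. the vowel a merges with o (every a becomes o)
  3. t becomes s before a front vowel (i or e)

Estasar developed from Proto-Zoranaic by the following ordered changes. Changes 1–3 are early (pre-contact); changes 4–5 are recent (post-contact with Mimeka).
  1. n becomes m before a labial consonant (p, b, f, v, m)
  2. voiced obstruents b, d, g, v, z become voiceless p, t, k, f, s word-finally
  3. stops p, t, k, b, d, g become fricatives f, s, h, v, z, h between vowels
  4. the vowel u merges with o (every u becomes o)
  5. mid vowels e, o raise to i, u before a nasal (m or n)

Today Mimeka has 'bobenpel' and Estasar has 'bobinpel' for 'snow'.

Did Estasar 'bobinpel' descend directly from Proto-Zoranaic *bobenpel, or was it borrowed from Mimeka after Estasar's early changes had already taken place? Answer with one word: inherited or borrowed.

borrowed

If inherited, *bobenpel would pass through all of Estasar's changes:
Estasar: *bobenpel
  bobenpel → bobempel   [nasal place assimilation]
  bobempel (rule 2 does not apply)
  bobempel → bovempel   [intervocalic lenition]
  bovempel (rule 4 does not apply)
  bovempel → bovimpel   [pre-nasal raising]
  giving Estasar bovimpel.
If borrowed from Mimeka 'bobenpel' after the early changes, it would undergo only the recent ones:
  rule 4 (vowel merger): no change (bobenpel)
  rule 5 (pre-nasal raising): bobenpel → bobinpel
  ⇒ as a loan: bobinpel
Estasar 'bobinpel' matches the loan outcome 'bobinpel', not the inherited 'bovimpel' — it skipped the early Estasar changes, so it was borrowed from Mimeka.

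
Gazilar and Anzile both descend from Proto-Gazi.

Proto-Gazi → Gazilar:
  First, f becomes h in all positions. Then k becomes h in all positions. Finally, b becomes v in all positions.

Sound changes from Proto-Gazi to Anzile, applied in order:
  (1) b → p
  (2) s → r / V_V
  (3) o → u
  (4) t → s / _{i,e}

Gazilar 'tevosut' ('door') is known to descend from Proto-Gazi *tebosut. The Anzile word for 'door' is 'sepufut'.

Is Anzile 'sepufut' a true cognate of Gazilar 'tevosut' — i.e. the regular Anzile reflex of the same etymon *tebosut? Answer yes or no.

no

Derive the expected Anzile reflex of *tebosut:
Anzile: *tebosut > teposut > teporut > tepurut > sepurut  (by unconditioned shift, rhotacism, vowel merger, palatalisation)
The regular Anzile reflex would be 'sepurut', but the attested form is 'sepufut'. The correspondence is irregular, so they are not cognates (the Anzile form has a different source).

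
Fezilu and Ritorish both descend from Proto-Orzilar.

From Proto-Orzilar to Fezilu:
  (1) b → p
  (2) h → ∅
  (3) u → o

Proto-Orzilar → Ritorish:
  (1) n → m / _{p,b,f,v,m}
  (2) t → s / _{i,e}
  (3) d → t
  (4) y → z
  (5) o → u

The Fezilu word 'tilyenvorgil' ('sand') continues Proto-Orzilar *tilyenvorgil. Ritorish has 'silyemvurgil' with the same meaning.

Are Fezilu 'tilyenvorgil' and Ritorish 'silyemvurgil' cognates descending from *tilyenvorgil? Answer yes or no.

no

Derive the expected Ritorish reflex of *tilyenvorgil:
Ritorish: *tilyenvorgil > tilyemvorgil > silyemvorgil > silzemvorgil > silzemvurgil  (by nasal place assimilation, palatalisation, unconditioned shift, vowel merger)
The regular Ritorish reflex would be 'silzemvurgil', but the attested form is 'silyemvurgil'. The correspondence is irregular, so they are not cognates (the Ritorish form has a different source).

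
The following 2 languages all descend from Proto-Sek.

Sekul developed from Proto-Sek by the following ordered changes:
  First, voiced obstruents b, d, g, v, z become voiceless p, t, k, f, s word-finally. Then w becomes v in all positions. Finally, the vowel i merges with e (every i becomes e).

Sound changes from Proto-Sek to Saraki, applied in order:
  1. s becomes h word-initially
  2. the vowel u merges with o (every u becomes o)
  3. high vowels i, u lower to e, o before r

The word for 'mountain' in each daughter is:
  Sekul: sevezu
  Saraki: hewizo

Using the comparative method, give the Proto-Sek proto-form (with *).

Position 1: Sekul has s, Saraki has h. Taking the neighbouring segments as reconstructed: Sekul s can only go back to *s; Saraki h could go back to *s or *h — the one source consistent with every daughter is *s.
Position 6: Sekul has u, Saraki has o. Sekul preserves u here (none of its changes turn any other segment into u), so the proto-segment is *u.
Position 4: Sekul has e, Saraki has i. Saraki preserves i here (none of its changes turn any other segment into i), so the proto-segment is *i.
Continuing position by position gives *sewizu; check it forward:
Sekul: *sewizu > sevizu > sevezu  (by unconditioned shift, vowel merger)
Saraki: *sewizu > hewizu > hewizo  (by debuccalisation, vowel merger)
No other proto-form is consistent with every reflex, so the reconstruction is *sewizu.

*sewizu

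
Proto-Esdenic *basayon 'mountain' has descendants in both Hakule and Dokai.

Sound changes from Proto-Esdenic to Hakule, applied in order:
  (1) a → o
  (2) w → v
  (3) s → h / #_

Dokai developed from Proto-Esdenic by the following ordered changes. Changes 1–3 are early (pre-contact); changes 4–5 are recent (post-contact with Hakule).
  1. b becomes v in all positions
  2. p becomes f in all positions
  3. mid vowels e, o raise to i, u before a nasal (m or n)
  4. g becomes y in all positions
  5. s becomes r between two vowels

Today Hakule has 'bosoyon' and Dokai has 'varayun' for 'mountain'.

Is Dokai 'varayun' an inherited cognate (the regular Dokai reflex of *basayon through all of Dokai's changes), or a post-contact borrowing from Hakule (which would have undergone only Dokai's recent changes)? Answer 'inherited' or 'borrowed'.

If inherited, *basayon would pass through all of Dokai's changes:
Dokai: *basayon > vasayon > vasayun > varayun  (by unconditioned shift, pre-nasal raising, rhotacism)
If borrowed from Hakule 'bosoyon' after the early changes, it would undergo only the recent ones:
  rule 4 (unconditioned shift): no change (bosoyon)
  rule 5 (rhotacism): bosoyon → boroyon
  ⇒ as a loan: boroyon
Dokai 'varayun' matches the inherited outcome exactly, so it is an inherited cognate, not a loan.

inherited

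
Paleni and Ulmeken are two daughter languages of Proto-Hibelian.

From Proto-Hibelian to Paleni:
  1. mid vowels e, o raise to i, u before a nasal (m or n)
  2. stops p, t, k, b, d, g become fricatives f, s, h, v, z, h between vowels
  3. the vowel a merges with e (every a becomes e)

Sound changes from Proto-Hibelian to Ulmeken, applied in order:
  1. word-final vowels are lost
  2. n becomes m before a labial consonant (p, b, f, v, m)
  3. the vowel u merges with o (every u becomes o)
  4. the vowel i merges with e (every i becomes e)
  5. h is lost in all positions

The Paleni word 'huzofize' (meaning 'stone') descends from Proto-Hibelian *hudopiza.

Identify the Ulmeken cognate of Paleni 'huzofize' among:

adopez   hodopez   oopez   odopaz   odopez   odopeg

odopez

Ulmeken: start from *hudopiza.
  rule 1 (apocope): hudopiza → hudopiz
  rule 2: no change — hudopiz
  rule 3 (vowel merger): hudopiz → hodopiz
  rule 4 (vowel merger): hodopiz → hodopez
  rule 5 (h-loss): hodopez → odopez
  ⇒ Ulmeken odopez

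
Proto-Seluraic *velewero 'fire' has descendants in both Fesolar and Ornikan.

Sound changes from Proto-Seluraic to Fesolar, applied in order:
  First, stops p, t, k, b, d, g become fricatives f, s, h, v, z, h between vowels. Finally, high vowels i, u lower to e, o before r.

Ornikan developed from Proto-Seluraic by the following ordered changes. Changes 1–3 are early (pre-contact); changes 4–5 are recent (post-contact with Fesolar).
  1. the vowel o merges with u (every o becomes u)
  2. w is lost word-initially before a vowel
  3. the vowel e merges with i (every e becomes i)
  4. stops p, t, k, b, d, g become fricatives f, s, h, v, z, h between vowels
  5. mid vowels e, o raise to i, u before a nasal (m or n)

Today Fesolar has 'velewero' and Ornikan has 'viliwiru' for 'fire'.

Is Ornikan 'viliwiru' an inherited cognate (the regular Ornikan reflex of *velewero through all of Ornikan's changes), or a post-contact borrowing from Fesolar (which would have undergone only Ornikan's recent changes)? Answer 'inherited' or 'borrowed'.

If inherited, *velewero would pass through all of Ornikan's changes:
Ornikan: *velewero > veleweru > viliwiru  (by vowel merger, vowel merger)
If borrowed from Fesolar 'velewero' after the early changes, it would undergo only the recent ones:
  rule 4 (intervocalic lenition): no change (velewero)
  rule 5 (pre-nasal raising): no change (velewero)
  ⇒ as a loan: velewero
Ornikan 'viliwiru' matches the inherited outcome exactly, so it is an inherited cognate, not a loan.

inherited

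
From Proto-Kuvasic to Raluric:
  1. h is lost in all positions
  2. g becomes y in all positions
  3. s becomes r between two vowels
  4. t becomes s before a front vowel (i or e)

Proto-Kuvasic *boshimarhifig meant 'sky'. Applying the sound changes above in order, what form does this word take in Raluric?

borimarifiy

Raluric: *boshimarhifig
  boshimarhifig → bosimarifig   [h-loss]
  bosimarifig → bosimarifiy   [unconditioned shift]
  bosimarifiy → borimarifiy   [rhotacism]
  borimarifiy (rule 4 does not apply)
  giving Raluric borimarifiy.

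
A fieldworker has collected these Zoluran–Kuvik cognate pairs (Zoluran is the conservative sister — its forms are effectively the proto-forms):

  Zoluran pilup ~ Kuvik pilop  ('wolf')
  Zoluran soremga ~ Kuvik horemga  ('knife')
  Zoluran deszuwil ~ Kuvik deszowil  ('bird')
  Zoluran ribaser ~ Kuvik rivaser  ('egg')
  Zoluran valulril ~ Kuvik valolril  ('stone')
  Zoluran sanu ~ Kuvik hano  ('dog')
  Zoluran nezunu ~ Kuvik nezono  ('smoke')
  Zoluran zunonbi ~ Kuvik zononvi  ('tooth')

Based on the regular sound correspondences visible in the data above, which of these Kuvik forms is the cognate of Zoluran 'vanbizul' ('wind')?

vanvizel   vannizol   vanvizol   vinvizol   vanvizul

zunonbi ~ zononvi — Zoluran b corresponds to Kuvik v after a consonant, before a front vowel.
deszuwil ~ deszowil, valulril ~ valolril — Zoluran u corresponds to Kuvik o after a consonant, before a consonant other than r, m, n, p, b, f, v.
Applying these to Zoluran 'vanbizul':
  vanbizul → vanvizul   (b→v after a consonant, before a front vowel)
  vanvizul → vanvizol   (u→o after a consonant, before a consonant other than r, m, n, p, b, f, v)
So the Kuvik cognate is 'vanvizol'.

vanvizol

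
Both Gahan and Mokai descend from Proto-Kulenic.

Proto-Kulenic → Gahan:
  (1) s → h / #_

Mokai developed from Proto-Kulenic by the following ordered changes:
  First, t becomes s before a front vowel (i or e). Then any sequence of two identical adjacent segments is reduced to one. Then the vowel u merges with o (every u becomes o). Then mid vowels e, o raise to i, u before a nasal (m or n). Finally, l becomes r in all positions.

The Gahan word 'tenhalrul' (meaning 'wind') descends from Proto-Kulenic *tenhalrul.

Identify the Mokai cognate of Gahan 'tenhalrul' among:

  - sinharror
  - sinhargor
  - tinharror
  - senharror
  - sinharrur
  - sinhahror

Mokai: start from *tenhalrul.
  rule 1 (palatalisation): tenhalrul → senhalrul
  rule 2: no change — senhalrul
  rule 3 (vowel merger): senhalrul → senhalrol
  rule 4 (pre-nasal raising): senhalrol → sinhalrol
  rule 5 (unconditioned shift): sinhalrol → sinharror
  ⇒ Mokai sinharror
Only 'sinharror' matches the regular Mokai development of *tenhalrul.

sinharror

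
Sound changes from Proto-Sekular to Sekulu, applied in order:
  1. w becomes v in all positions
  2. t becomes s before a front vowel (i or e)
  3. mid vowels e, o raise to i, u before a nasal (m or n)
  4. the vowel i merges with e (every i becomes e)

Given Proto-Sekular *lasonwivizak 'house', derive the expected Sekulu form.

Sekulu: *lasonwivizak > lasonvivizak > lasunvivizak > lasunvevezak  (by unconditioned shift, pre-nasal raising, vowel merger)

lasunvevezak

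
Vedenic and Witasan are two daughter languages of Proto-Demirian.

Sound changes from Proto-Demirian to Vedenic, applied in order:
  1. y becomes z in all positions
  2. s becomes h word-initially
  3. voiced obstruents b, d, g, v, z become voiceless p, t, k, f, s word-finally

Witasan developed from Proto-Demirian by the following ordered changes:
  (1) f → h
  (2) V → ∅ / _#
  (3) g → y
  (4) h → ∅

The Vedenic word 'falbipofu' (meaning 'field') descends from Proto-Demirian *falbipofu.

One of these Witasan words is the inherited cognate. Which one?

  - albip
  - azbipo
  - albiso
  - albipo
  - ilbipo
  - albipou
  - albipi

albipo

Witasan: *falbipofu > halbipohu > halbipoh > albipo  (by unconditioned shift, apocope, h-loss)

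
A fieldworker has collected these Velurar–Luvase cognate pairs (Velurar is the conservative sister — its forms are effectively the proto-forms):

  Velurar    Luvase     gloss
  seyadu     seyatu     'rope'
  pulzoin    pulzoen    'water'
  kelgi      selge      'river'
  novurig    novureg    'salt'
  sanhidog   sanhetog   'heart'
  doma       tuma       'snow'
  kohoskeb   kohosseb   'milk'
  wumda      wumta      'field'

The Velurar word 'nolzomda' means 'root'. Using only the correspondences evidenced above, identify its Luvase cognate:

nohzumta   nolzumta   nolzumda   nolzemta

doma ~ tuma — Velurar o corresponds to Luvase u after a consonant, before a nasal.
wumda ~ wumta — Velurar d corresponds to Luvase t after a consonant, before a back vowel.
Applying these to Velurar 'nolzomda':
  nolzomda → nolzumda   (o→u after a consonant, before a nasal)
  nolzumda → nolzumta   (d→t after a consonant, before a back vowel)
So the Luvase cognate is 'nolzumta'.

nolzumta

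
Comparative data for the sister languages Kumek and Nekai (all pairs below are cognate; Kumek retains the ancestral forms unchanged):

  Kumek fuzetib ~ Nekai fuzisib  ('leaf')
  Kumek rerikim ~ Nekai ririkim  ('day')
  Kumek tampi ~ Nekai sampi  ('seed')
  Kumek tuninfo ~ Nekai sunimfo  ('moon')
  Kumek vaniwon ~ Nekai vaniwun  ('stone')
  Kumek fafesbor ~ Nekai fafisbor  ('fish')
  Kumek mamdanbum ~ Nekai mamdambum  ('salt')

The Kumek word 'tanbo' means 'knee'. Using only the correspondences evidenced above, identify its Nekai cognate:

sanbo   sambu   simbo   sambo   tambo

sambo

tampi ~ sampi — Kumek t corresponds to Nekai s word-initially before a back vowel.
mamdanbum ~ mamdambum — Kumek n corresponds to Nekai m after a vowel, before a labial obstruent.
Applying these to Kumek 'tanbo':
  tanbo → sanbo   (t→s word-initially before a back vowel)
  sanbo → sambo   (n→m after a vowel, before a labial obstruent)
So the Nekai cognate is 'sambo'.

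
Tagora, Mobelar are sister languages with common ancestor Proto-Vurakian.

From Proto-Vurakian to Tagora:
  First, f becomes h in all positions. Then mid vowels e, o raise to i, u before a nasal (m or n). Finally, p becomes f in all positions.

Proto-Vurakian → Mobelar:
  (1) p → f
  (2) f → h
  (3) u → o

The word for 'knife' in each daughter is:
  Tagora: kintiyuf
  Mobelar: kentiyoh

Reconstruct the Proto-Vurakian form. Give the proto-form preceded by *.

*kentiyup

Position 8: Tagora has f, Mobelar has h. In Tagora, f can only continue *p, so the proto-segment is *p.
Position 7: Tagora has u, Mobelar has o. Taking the neighbouring segments as reconstructed: Tagora u can only go back to *u; Mobelar o could go back to *o or *u — the one source consistent with every daughter is *u.
Position 2: Tagora has i, Mobelar has e. Mobelar preserves e here (none of its changes turn any other segment into e), so the proto-segment is *e.
Continuing position by position gives *kentiyup; check it forward:
Tagora: *kentiyup > kintiyup > kintiyuf  (by pre-nasal raising, unconditioned shift)
Mobelar: start from *kentiyup.
  rule 1 (unconditioned shift): kentiyup → kentiyuf
  rule 2 (unconditioned shift): kentiyuf → kentiyuh
  rule 3 (vowel merger): kentiyuh → kentiyoh
  ⇒ Mobelar kentiyoh
Only *kentiyup yields all of Tagora kintiyuf, Mobelar kentiyoh.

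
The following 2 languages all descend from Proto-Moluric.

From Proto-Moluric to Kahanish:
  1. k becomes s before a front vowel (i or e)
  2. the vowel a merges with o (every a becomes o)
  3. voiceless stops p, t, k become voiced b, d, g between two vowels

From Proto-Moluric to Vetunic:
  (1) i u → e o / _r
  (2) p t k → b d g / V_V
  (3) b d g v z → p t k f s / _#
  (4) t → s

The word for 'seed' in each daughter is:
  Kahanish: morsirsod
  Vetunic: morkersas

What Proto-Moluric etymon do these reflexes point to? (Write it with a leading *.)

*morkirsad

Position 4: Kahanish has s, Vetunic has k. Taking the neighbouring segments as reconstructed: Kahanish s could go back to *k or *s; Vetunic k can only go back to *k — the one source consistent with every daughter is *k.
Position 9: Kahanish has d, Vetunic has s. Taking the neighbouring segments as reconstructed: Kahanish d can only go back to *d; Vetunic s could go back to *t or *d or *s or *z — the one source consistent with every daughter is *d.
Position 5: Kahanish has i, Vetunic has e. Kahanish preserves i here (none of its changes turn any other segment into i), so the proto-segment is *i.
Continuing position by position gives *morkirsad; check it forward:
Kahanish: *morkirsad
  morkirsad → morsirsad   [palatalisation]
  morsirsad → morsirsod   [vowel merger]
  morsirsod (rule 3 does not apply)
  giving Kahanish morsirsod.
Vetunic: *morkirsad > morkersad > morkersat > morkersas  (by pre-rhotic lowering, final devoicing, unconditioned shift)
Only *morkirsad yields all of Kahanish morsirsod, Vetunic morkersas.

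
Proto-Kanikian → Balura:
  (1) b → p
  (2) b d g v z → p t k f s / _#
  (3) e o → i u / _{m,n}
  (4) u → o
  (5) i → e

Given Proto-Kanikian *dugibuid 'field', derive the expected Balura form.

Balura: start from *dugibuid.
  rule 1 (unconditioned shift): dugibuid → dugipuid
  rule 2 (final devoicing): dugipuid → dugipuit
  rule 3: no change — dugipuit
  rule 4 (vowel merger): dugipuit → dogipoit
  rule 5 (vowel merger): dogipoit → dogepoet
  ⇒ Balura dogepoet

dogepoet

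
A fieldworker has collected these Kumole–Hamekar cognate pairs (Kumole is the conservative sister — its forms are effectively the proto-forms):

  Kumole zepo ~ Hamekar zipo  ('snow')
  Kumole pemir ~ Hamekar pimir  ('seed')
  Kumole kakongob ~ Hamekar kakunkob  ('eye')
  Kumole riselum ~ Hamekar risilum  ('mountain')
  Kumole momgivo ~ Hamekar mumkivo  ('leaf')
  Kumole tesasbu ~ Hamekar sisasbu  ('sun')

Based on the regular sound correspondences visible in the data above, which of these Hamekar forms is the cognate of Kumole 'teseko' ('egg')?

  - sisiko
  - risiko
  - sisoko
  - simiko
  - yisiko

sisiko

tesasbu ~ sisasbu — Kumole t corresponds to Hamekar s word-initially before a front vowel.
riselum ~ risilum, tesasbu ~ sisasbu — Kumole e corresponds to Hamekar i after a consonant, before a consonant other than r, m, n, p, b, f, v.
Applying these to Kumole 'teseko':
  teseko → seseko   (t→s word-initially before a front vowel)
  seseko → siseko   (e→i after a consonant, before a consonant other than r, m, n, p, b, f, v)
  siseko → sisiko   (e→i after a consonant, before a consonant other than r, m, n, p, b, f, v)
So the Hamekar cognate is 'sisiko'.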